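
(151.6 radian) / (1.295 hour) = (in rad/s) 0.03252. Check: 151.6 radian = 151.6 rad. 1 hour = 3600 s, so 1.295 hour = 1.295 * 3600 = 4662 s. Combine: 151.6 rad / 4662 s = 0.032518233 rad/s. Result: 0.032518233 rad/s ≈ 0.03252 rad/s (4 s.f.).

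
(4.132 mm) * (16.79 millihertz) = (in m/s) 6.938e-05. Check: 1 mm = 0.001 m, so 4.132 mm = 4.132 * 0.001 = 0.004132 m. 1 millihertz = 0.001 Hz, so 16.79 millihertz = 16.79 * 0.001 = 0.01679 Hz. Combine: 0.004132 m * 0.01679 Hz = 6.937628e-05 m/s. Result: 6.937628e-05 m/s ≈ 6.938e-05 m/s (4 s.f.).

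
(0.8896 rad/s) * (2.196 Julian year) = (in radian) 6.165e+07. Check: 0.8896 rad/s is already in rad/s. 1 Julian year = 31557600 s, so 2.196 Julian year = 2.196 * 31557600 = 69300490 s. Combine: 0.8896 rad/s * 69300490 s = 61649716 rad. 61649716 rad = 61649716 radian ≈ 6.165e+07 radian (4 s.f.).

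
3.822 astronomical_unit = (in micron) 5.718e+17. Check: 1 astronomical_unit = 1.4959787e+11 m, so 3.822 astronomical_unit = 3.822 * 1.4959787e+11 = 5.7176306e+11 m. 1 micron = 1e-06 m, so 5.7176306e+11 m = 5.7176306e+11 / 1e-06 = 5.7176306e+17 micron ≈ 5.718e+17 micron (4 s.f.).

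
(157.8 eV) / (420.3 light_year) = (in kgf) 1 eV = 1.6021766e-19 J, so 157.8 eV = 157.8 * 1.6021766e-19 = 2.5282347e-17 J. 1 light_year = 9.4607305e+15 m, so 420.3 light_year = 420.3 * 9.4607305e+15 = 3.976345e+18 m. Combine: 2.5282347e-17 J / 3.976345e+18 m = 6.3581875e-36 N. 1 kgf = 9.80665 N, so 6.3581875e-36 N = 6.3581875e-36 / 9.80665 = 6.4835469e-37 kgf ≈ 6.484e-37 kgf (4 s.f.). Final answer: 6.484e-37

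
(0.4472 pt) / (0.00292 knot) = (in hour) 2.917e-05. Check: 1 pt = 0.00035277778 m, so 0.4472 pt = 0.4472 * 0.00035277778 = 0.00015776222 m. 1 knot = 0.51444444 m/s, so 0.00292 knot = 0.00292 * 0.51444444 = 0.0015021778 m/s. Combine: 0.00015776222 m / 0.0015021778 m/s = 0.10502234 s. 1 hour = 3600 s, so 0.10502234 s = 0.10502234 / 3600 = 2.9172872e-05 hour ≈ 2.917e-05 hour (4 s.f.).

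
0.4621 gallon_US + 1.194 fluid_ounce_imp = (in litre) 1 gallon_US = 0.0037854118 m^3, so 0.4621 gallon_US = 0.4621 * 0.0037854118 = 0.0017492388 m^3. 1 fluid_ounce_imp = 2.8413063e-05 m^3, so 1.194 fluid_ounce_imp = 1.194 * 2.8413063e-05 = 3.3925197e-05 m^3. Sum: 0.0017492388 + 3.3925197e-05 = 0.001783164 m^3. 1 litre = 0.001 m^3, so 0.001783164 m^3 = 0.001783164 / 0.001 = 1.783164 litre ≈ 1.783 litre (4 s.f.). Final answer: 1.783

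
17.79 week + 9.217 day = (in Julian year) 1 week = 604800 s, so 17.79 week = 17.79 * 604800 = 10759392 s. 1 day = 86400 s, so 9.217 day = 9.217 * 86400 = 796348.8 s. Sum: 10759392 + 796348.8 = 11555741 s. 1 Julian year = 31557600 s, so 11555741 s = 11555741 / 31557600 = 0.36617933 Julian year ≈ 0.3662 Julian year (4 s.f.). Final answer: 0.3662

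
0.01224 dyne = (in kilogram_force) 1.248e-08. Check: 1 dyne = 1e-05 N, so 0.01224 dyne = 0.01224 * 1e-05 = 1.224e-07 N. 1 kilogram_force = 9.80665 N, so 1.224e-07 N = 1.224e-07 / 9.80665 = 1.2481326e-08 kilogram_force ≈ 1.248e-08 kilogram_force (4 s.f.).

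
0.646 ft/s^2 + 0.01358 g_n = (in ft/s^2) 1 ft/s^2 = 0.3048 m/s^2, so 0.646 ft/s^2 = 0.646 * 0.3048 = 0.1969008 m/s^2. 1 g_n = 9.80665 m/s^2, so 0.01358 g_n = 0.01358 * 9.80665 = 0.13317431 m/s^2. Sum: 0.1969008 + 0.13317431 = 0.33007511 m/s^2. 1 ft/s^2 = 0.3048 m/s^2, so 0.33007511 m/s^2 = 0.33007511 / 0.3048 = 1.0829236 ft/s^2 ≈ 1.083 ft/s^2 (4 s.f.). Final answer: 1.083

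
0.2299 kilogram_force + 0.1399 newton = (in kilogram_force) 0.2442. Check: 1 kilogram_force = 9.80665 N, so 0.2299 kilogram_force = 0.2299 * 9.80665 = 2.2545488 N. 0.1399 newton = 0.1399 N. Sum: 2.2545488 + 0.1399 = 2.3944488 N. 1 kilogram_force = 9.80665 N, so 2.3944488 N = 2.3944488 / 9.80665 = 0.24416583 kilogram_force ≈ 0.2442 kilogram_force (4 s.f.).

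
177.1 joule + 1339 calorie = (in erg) 177.1 joule = 177.1 J. 1 calorie = 4.184 J, so 1339 calorie = 1339 * 4.184 = 5602.376 J. Sum: 177.1 + 5602.376 = 5779.476 J. 1 erg = 1e-07 J, so 5779.476 J = 5779.476 / 1e-07 = 5.779476e+10 erg ≈ 5.779e+10 erg (4 s.f.). Final answer: 5.779e+10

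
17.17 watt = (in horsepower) 17.17 watt = 17.17 W. 1 horsepower = 745.69987 W, so 17.17 W = 17.17 / 745.69987 = 0.023025349 horsepower ≈ 0.02303 horsepower (4 s.f.). Final answer: 0.02303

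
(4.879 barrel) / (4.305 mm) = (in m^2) 1 barrel = 0.15898729 m^3, so 4.879 barrel = 4.879 * 0.15898729 = 0.77569901 m^3. 1 mm = 0.001 m, so 4.305 mm = 4.305 * 0.001 = 0.004305 m. Combine: 0.77569901 m^3 / 0.004305 m = 180.1856 m^2. Result: 180.1856 m^2 ≈ 180.2 m^2 (4 s.f.). Final answer: 180.2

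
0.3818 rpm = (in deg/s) 2.291. Check: 1 rpm = 0.10471976 rad/s, so 0.3818 rpm = 0.3818 * 0.10471976 = 0.039982003 rad/s. 1 deg/s = 0.017453293 rad/s, so 0.039982003 rad/s = 0.039982003 / 0.017453293 = 2.2908 deg/s ≈ 2.291 deg/s (4 s.f.).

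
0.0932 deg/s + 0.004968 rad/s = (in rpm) 1 deg/s = 0.017453293 rad/s, so 0.0932 deg/s = 0.0932 * 0.017453293 = 0.0016266469 rad/s. 0.004968 rad/s is already in rad/s. Sum: 0.0016266469 + 0.004968 = 0.0065946469 rad/s. 1 rpm = 0.10471976 rad/s, so 0.0065946469 rad/s = 0.0065946469 / 0.10471976 = 0.062974239 rpm ≈ 0.06297 rpm (4 s.f.). Final answer: 0.06297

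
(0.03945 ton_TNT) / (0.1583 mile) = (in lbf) 1.457e+05. Check: 1 ton_TNT = 4.184e+09 J, so 0.03945 ton_TNT = 0.03945 * 4.184e+09 = 1.650588e+08 J. 1 mile = 1609.344 m, so 0.1583 mile = 0.1583 * 1609.344 = 254.75916 m. Combine: 1.650588e+08 J / 254.75916 m = 647901.35 N. 1 lbf = 4.4482216 N, so 647901.35 N = 647901.35 / 4.4482216 = 145654.02 lbf ≈ 1.457e+05 lbf (4 s.f.).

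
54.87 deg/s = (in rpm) 9.145. Check: 1 deg/s = 0.017453293 rad/s, so 54.87 deg/s = 54.87 * 0.017453293 = 0.95766216 rad/s. 1 rpm = 0.10471976 rad/s, so 0.95766216 rad/s = 0.95766216 / 0.10471976 = 9.145 rpm.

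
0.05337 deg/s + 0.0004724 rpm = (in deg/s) 1 deg/s = 0.017453293 rad/s, so 0.05337 deg/s = 0.05337 * 0.017453293 = 0.00093148222 rad/s. 1 rpm = 0.10471976 rad/s, so 0.0004724 rpm = 0.0004724 * 0.10471976 = 4.9469612e-05 rad/s. Sum: 0.00093148222 + 4.9469612e-05 = 0.00098095183 rad/s. 1 deg/s = 0.017453293 rad/s, so 0.00098095183 rad/s = 0.00098095183 / 0.017453293 = 0.0562044 deg/s ≈ 0.0562 deg/s (4 s.f.). Final answer: 0.0562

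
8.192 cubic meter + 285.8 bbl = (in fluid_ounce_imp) 1.888e+06. Check: 8.192 cubic meter = 8.192 m^3. 1 bbl = 0.15898729 m^3, so 285.8 bbl = 285.8 * 0.15898729 = 45.438569 m^3. Sum: 8.192 + 45.438569 = 53.630569 m^3. 1 fluid_ounce_imp = 2.8413063e-05 m^3, so 53.630569 m^3 = 53.630569 / 2.8413063e-05 = 1887532.1 fluid_ounce_imp ≈ 1.888e+06 fluid_ounce_imp (4 s.f.).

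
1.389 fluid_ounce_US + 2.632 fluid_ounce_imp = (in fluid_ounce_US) 3.918. Check: 1 fluid_ounce_US = 2.957353e-05 m^3, so 1.389 fluid_ounce_US = 1.389 * 2.957353e-05 = 4.1077633e-05 m^3. 1 fluid_ounce_imp = 2.8413063e-05 m^3, so 2.632 fluid_ounce_imp = 2.632 * 2.8413063e-05 = 7.4783181e-05 m^3. Sum: 4.1077633e-05 + 7.4783181e-05 = 0.00011586081 m^3. 1 fluid_ounce_US = 2.957353e-05 m^3, so 0.00011586081 m^3 = 0.00011586081 / 2.957353e-05 = 3.9177202 fluid_ounce_US ≈ 3.918 fluid_ounce_US (4 s.f.).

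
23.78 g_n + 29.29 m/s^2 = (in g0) 1 g_n = 9.80665 m/s^2, so 23.78 g_n = 23.78 * 9.80665 = 233.20214 m/s^2. 29.29 m/s^2 is already in m/s^2. Sum: 233.20214 + 29.29 = 262.49214 m/s^2. 1 g0 = 9.80665 m/s^2, so 262.49214 m/s^2 = 262.49214 / 9.80665 = 26.766749 g0 ≈ 26.77 g0 (4 s.f.). Final answer: 26.77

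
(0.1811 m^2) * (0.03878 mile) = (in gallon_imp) 0.1811 m^2 is already in m^2. 1 mile = 1609.344 m, so 0.03878 mile = 0.03878 * 1609.344 = 62.41036 m. Combine: 0.1811 m^2 * 62.41036 m = 11.302516 m^3. 1 gallon_imp = 0.00454609 m^3, so 11.302516 m^3 = 11.302516 / 0.00454609 = 2486.206 gallon_imp ≈ 2486 gallon_imp (4 s.f.). Final answer: 2486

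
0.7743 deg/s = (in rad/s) 0.01351. Check: 1 deg/s = 0.017453293 rad/s, so 0.7743 deg/s = 0.7743 * 0.017453293 = 0.013514084 rad/s. Result: 0.013514084 rad/s ≈ 0.01351 rad/s (4 s.f.).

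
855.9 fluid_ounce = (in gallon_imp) 1 fluid_ounce = 2.957353e-05 m^3, so 855.9 fluid_ounce = 855.9 * 2.957353e-05 = 0.025311984 m^3. 1 gallon_imp = 0.00454609 m^3, so 0.025311984 m^3 = 0.025311984 / 0.00454609 = 5.5678581 gallon_imp ≈ 5.568 gallon_imp (4 s.f.). Final answer: 5.568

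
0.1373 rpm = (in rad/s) 0.01438. Check: 1 rpm = 0.10471976 rad/s, so 0.1373 rpm = 0.1373 * 0.10471976 = 0.014378022 rad/s. Result: 0.014378022 rad/s ≈ 0.01438 rad/s (4 s.f.).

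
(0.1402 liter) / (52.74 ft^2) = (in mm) 0.02861. Check: 1 liter = 0.001 m^3, so 0.1402 liter = 0.1402 * 0.001 = 0.0001402 m^3. 1 ft^2 = 0.09290304 m^2, so 52.74 ft^2 = 52.74 * 0.09290304 = 4.8997063 m^2. Combine: 0.0001402 m^3 / 4.8997063 m^2 = 2.861396e-05 m. 1 mm = 0.001 m, so 2.861396e-05 m = 2.861396e-05 / 0.001 = 0.02861396 mm ≈ 0.02861 mm (4 s.f.).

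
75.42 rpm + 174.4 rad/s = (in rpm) 1741. Check: 1 rpm = 0.10471976 rad/s, so 75.42 rpm = 75.42 * 0.10471976 = 7.8979639 rad/s. 174.4 rad/s is already in rad/s. Sum: 7.8979639 + 174.4 = 182.29796 rad/s. 1 rpm = 0.10471976 rad/s, so 182.29796 rad/s = 182.29796 / 0.10471976 = 1740.8173 rpm ≈ 1741 rpm (4 s.f.).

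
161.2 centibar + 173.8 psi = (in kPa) 1 centibar = 1000 Pa, so 161.2 centibar = 161.2 * 1000 = 161200 Pa. 1 psi = 6894.7573 Pa, so 173.8 psi = 173.8 * 6894.7573 = 1198308.8 Pa. Sum: 161200 + 1198308.8 = 1359508.8 Pa. 1 kPa = 1000 Pa, so 1359508.8 Pa = 1359508.8 / 1000 = 1359.5088 kPa ≈ 1360 kPa (4 s.f.). Final answer: 1360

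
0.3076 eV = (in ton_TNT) 1 eV = 1.6021766e-19 J, so 0.3076 eV = 0.3076 * 1.6021766e-19 = 4.9282953e-20 J. 1 ton_TNT = 4.184e+09 J, so 4.9282953e-20 J = 4.9282953e-20 / 4.184e+09 = 1.1778909e-29 ton_TNT ≈ 1.178e-29 ton_TNT (4 s.f.). Final answer: 1.178e-29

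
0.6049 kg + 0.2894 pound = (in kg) 0.6049 kg is already in kg. 1 pound = 0.45359237 kg, so 0.2894 pound = 0.2894 * 0.45359237 = 0.13126963 kg. Sum: 0.6049 + 0.13126963 = 0.73616963 kg. Result: 0.73616963 kg ≈ 0.7362 kg (4 s.f.). Final answer: 0.7362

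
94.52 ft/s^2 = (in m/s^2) 28.81. Check: 1 ft/s^2 = 0.3048 m/s^2, so 94.52 ft/s^2 = 94.52 * 0.3048 = 28.809696 m/s^2. Result: 28.809696 m/s^2 ≈ 28.81 m/s^2 (4 s.f.).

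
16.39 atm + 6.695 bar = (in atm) 23. Check: 1 atm = 101325 Pa, so 16.39 atm = 16.39 * 101325 = 1660716.8 Pa. 1 bar = 100000 Pa, so 6.695 bar = 6.695 * 100000 = 669500 Pa. Sum: 1660716.8 + 669500 = 2330216.8 Pa. 1 atm = 101325 Pa, so 2330216.8 Pa = 2330216.8 / 101325 = 22.997451 atm ≈ 23 atm (4 s.f.).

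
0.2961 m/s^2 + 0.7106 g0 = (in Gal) 726.5. Check: 0.2961 m/s^2 is already in m/s^2. 1 g0 = 9.80665 m/s^2, so 0.7106 g0 = 0.7106 * 9.80665 = 6.9686055 m/s^2. Sum: 0.2961 + 6.9686055 = 7.2647055 m/s^2. 1 Gal = 0.01 m/s^2, so 7.2647055 m/s^2 = 7.2647055 / 0.01 = 726.47055 Gal ≈ 726.5 Gal (4 s.f.).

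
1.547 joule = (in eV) 9.656e+18. Check: 1.547 joule = 1.547 J. 1 eV = 1.6021766e-19 J, so 1.547 J = 1.547 / 1.6021766e-19 = 9.6556145e+18 eV ≈ 9.656e+18 eV (4 s.f.).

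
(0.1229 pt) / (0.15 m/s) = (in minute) 1 pt = 0.00035277778 m, so 0.1229 pt = 0.1229 * 0.00035277778 = 4.3356389e-05 m. 0.15 m/s is already in m/s. Combine: 4.3356389e-05 m / 0.15 m/s = 0.00028904259 s. 1 minute = 60 s, so 0.00028904259 s = 0.00028904259 / 60 = 4.8173765e-06 minute ≈ 4.817e-06 minute (4 s.f.). Final answer: 4.817e-06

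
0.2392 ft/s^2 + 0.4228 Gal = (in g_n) 1 ft/s^2 = 0.3048 m/s^2, so 0.2392 ft/s^2 = 0.2392 * 0.3048 = 0.07290816 m/s^2. 1 Gal = 0.01 m/s^2, so 0.4228 Gal = 0.4228 * 0.01 = 0.004228 m/s^2. Sum: 0.07290816 + 0.004228 = 0.07713616 m/s^2. 1 g_n = 9.80665 m/s^2, so 0.07713616 m/s^2 = 0.07713616 / 9.80665 = 0.0078656993 g_n ≈ 0.007866 g_n (4 s.f.). Final answer: 0.007866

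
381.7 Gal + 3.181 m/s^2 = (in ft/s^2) 1 Gal = 0.01 m/s^2, so 381.7 Gal = 381.7 * 0.01 = 3.817 m/s^2. 3.181 m/s^2 is already in m/s^2. Sum: 3.817 + 3.181 = 6.998 m/s^2. 1 ft/s^2 = 0.3048 m/s^2, so 6.998 m/s^2 = 6.998 / 0.3048 = 22.959318 ft/s^2 ≈ 22.96 ft/s^2 (4 s.f.). Final answer: 22.96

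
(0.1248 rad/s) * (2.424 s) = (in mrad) 0.1248 rad/s is already in rad/s. 2.424 s is already in s. Combine: 0.1248 rad/s * 2.424 s = 0.3025152 rad. 1 mrad = 0.001 rad, so 0.3025152 rad = 0.3025152 / 0.001 = 302.5152 mrad ≈ 302.5 mrad (4 s.f.). Final answer: 302.5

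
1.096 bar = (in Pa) 1 bar = 100000 Pa, so 1.096 bar = 1.096 * 100000 = 109600 Pa. Result: 109600 Pa ≈ 1.096e+05 Pa (4 s.f.). Final answer: 1.096e+05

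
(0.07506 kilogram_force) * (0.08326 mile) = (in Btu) 1 kilogram_force = 9.80665 N, so 0.07506 kilogram_force = 0.07506 * 9.80665 = 0.73608715 N. 1 mile = 1609.344 m, so 0.08326 mile = 0.08326 * 1609.344 = 133.99398 m. Combine: 0.73608715 N * 133.99398 m = 98.631248 J. 1 Btu = 1055.0559 J, so 98.631248 J = 98.631248 / 1055.0559 = 0.093484385 Btu ≈ 0.09348 Btu (4 s.f.). Final answer: 0.09348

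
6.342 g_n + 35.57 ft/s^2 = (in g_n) 7.448. Check: 1 g_n = 9.80665 m/s^2, so 6.342 g_n = 6.342 * 9.80665 = 62.193774 m/s^2. 1 ft/s^2 = 0.3048 m/s^2, so 35.57 ft/s^2 = 35.57 * 0.3048 = 10.841736 m/s^2. Sum: 62.193774 + 10.841736 = 73.03551 m/s^2. 1 g_n = 9.80665 m/s^2, so 73.03551 m/s^2 = 73.03551 / 9.80665 = 7.4475494 g_n ≈ 7.448 g_n (4 s.f.).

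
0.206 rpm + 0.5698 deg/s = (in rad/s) 1 rpm = 0.10471976 rad/s, so 0.206 rpm = 0.206 * 0.10471976 = 0.02157227 rad/s. 1 deg/s = 0.017453293 rad/s, so 0.5698 deg/s = 0.5698 * 0.017453293 = 0.0099448861 rad/s. Sum: 0.02157227 + 0.0099448861 = 0.031517156 rad/s. Result: 0.031517156 rad/s ≈ 0.03152 rad/s (4 s.f.). Final answer: 0.03152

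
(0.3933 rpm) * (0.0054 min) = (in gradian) 1 rpm = 0.10471976 rad/s, so 0.3933 rpm = 0.3933 * 0.10471976 = 0.04118628 rad/s. 1 min = 60 s, so 0.0054 min = 0.0054 * 60 = 0.324 s. Combine: 0.04118628 rad/s * 0.324 s = 0.013344355 rad. 1 gradian = 0.015707963 rad, so 0.013344355 rad = 0.013344355 / 0.015707963 = 0.849528 gradian ≈ 0.8495 gradian (4 s.f.). Final answer: 0.8495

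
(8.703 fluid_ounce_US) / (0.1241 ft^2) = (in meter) 0.02232. Check: 1 fluid_ounce_US = 2.957353e-05 m^3, so 8.703 fluid_ounce_US = 8.703 * 2.957353e-05 = 0.00025737843 m^3. 1 ft^2 = 0.09290304 m^2, so 0.1241 ft^2 = 0.1241 * 0.09290304 = 0.011529267 m^2. Combine: 0.00025737843 m^3 / 0.011529267 m^2 = 0.022323919 m. 0.022323919 m = 0.022323919 meter ≈ 0.02232 meter (4 s.f.).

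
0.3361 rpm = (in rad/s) 1 rpm = 0.10471976 rad/s, so 0.3361 rpm = 0.3361 * 0.10471976 = 0.03519631 rad/s. Result: 0.03519631 rad/s ≈ 0.0352 rad/s (4 s.f.). Final answer: 0.0352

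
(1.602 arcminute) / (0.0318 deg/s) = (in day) 9.718e-06. Check: 1 arcminute = 0.00029088821 rad, so 1.602 arcminute = 1.602 * 0.00029088821 = 0.00046600291 rad. 1 deg/s = 0.017453293 rad/s, so 0.0318 deg/s = 0.0318 * 0.017453293 = 0.0005550147 rad/s. Combine: 0.00046600291 rad / 0.0005550147 rad/s = 0.83962264 s. 1 day = 86400 s, so 0.83962264 s = 0.83962264 / 86400 = 9.7178546e-06 day ≈ 9.718e-06 day (4 s.f.).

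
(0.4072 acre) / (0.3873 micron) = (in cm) 1 acre = 4046.8564 m^2, so 0.4072 acre = 0.4072 * 4046.8564 = 1647.8799 m^2. 1 micron = 1e-06 m, so 0.3873 micron = 0.3873 * 1e-06 = 3.873e-07 m. Combine: 1647.8799 m^2 / 3.873e-07 m = 4.2547894e+09 m. 1 cm = 0.01 m, so 4.2547894e+09 m = 4.2547894e+09 / 0.01 = 4.2547894e+11 cm ≈ 4.255e+11 cm (4 s.f.). Final answer: 4.255e+11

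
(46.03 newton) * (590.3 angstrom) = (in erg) 46.03 newton = 46.03 N. 1 angstrom = 1e-10 m, so 590.3 angstrom = 590.3 * 1e-10 = 5.903e-08 m. Combine: 46.03 N * 5.903e-08 m = 2.7171509e-06 J. 1 erg = 1e-07 J, so 2.7171509e-06 J = 2.7171509e-06 / 1e-07 = 27.171509 erg ≈ 27.17 erg (4 s.f.). Final answer: 27.17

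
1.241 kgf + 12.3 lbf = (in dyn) 6.688e+06. Check: 1 kgf = 9.80665 N, so 1.241 kgf = 1.241 * 9.80665 = 12.170053 N. 1 lbf = 4.4482216 N, so 12.3 lbf = 12.3 * 4.4482216 = 54.713126 N. Sum: 12.170053 + 54.713126 = 66.883179 N. 1 dyn = 1e-05 N, so 66.883179 N = 66.883179 / 1e-05 = 6688317.9 dyn ≈ 6.688e+06 dyn (4 s.f.).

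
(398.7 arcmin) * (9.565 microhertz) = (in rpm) 1.059e-05. Check: 1 arcmin = 0.00029088821 rad, so 398.7 arcmin = 398.7 * 0.00029088821 = 0.11597713 rad. 1 microhertz = 1e-06 Hz, so 9.565 microhertz = 9.565 * 1e-06 = 9.565e-06 Hz. Combine: 0.11597713 rad * 9.565e-06 Hz = 1.1093212e-06 rad/s. 1 rpm = 0.10471976 rad/s, so 1.1093212e-06 rad/s = 1.1093212e-06 / 0.10471976 = 1.0593237e-05 rpm ≈ 1.059e-05 rpm (4 s.f.).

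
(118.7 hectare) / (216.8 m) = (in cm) 1 hectare = 10000 m^2, so 118.7 hectare = 118.7 * 10000 = 1187000 m^2. 216.8 m is already in m. Combine: 1187000 m^2 / 216.8 m = 5475.0923 m. 1 cm = 0.01 m, so 5475.0923 m = 5475.0923 / 0.01 = 547509.23 cm ≈ 5.475e+05 cm (4 s.f.). Final answer: 5.475e+05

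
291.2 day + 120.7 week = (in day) 1 day = 86400 s, so 291.2 day = 291.2 * 86400 = 25159680 s. 1 week = 604800 s, so 120.7 week = 120.7 * 604800 = 72999360 s. Sum: 25159680 + 72999360 = 98159040 s. 1 day = 86400 s, so 98159040 s = 98159040 / 86400 = 1136.1 day ≈ 1136 day (4 s.f.). Final answer: 1136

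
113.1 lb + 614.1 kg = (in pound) 1 lb = 0.45359237 kg, so 113.1 lb = 113.1 * 0.45359237 = 51.301297 kg. 614.1 kg is already in kg. Sum: 51.301297 + 614.1 = 665.4013 kg. 1 pound = 0.45359237 kg, so 665.4013 kg = 665.4013 / 0.45359237 = 1466.9588 pound ≈ 1467 pound (4 s.f.). Final answer: 1467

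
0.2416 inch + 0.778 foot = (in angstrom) 2.433e+09. Check: 1 inch = 0.0254 m, so 0.2416 inch = 0.2416 * 0.0254 = 0.00613664 m. 1 foot = 0.3048 m, so 0.778 foot = 0.778 * 0.3048 = 0.2371344 m. Sum: 0.00613664 + 0.2371344 = 0.24327104 m. 1 angstrom = 1e-10 m, so 0.24327104 m = 0.24327104 / 1e-10 = 2.4327104e+09 angstrom ≈ 2.433e+09 angstrom (4 s.f.).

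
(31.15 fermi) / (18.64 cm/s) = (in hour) 4.642e-17. Check: 1 fermi = 1e-15 m, so 31.15 fermi = 31.15 * 1e-15 = 3.115e-14 m. 1 cm/s = 0.01 m/s, so 18.64 cm/s = 18.64 * 0.01 = 0.1864 m/s. Combine: 3.115e-14 m / 0.1864 m/s = 1.6711373e-13 s. 1 hour = 3600 s, so 1.6711373e-13 s = 1.6711373e-13 / 3600 = 4.6420482e-17 hour ≈ 4.642e-17 hour (4 s.f.).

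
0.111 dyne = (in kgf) 1 dyne = 1e-05 N, so 0.111 dyne = 0.111 * 1e-05 = 1.11e-06 N. 1 kgf = 9.80665 N, so 1.11e-06 N = 1.11e-06 / 9.80665 = 1.131885e-07 kgf ≈ 1.132e-07 kgf (4 s.f.). Final answer: 1.132e-07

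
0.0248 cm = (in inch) 0.009764. Check: 1 cm = 0.01 m, so 0.0248 cm = 0.0248 * 0.01 = 0.000248 m. 1 inch = 0.0254 m, so 0.000248 m = 0.000248 / 0.0254 = 0.0097637795 inch ≈ 0.009764 inch (4 s.f.).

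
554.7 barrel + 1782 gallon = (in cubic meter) 94.94. Check: 1 barrel = 0.15898729 m^3, so 554.7 barrel = 554.7 * 0.15898729 = 88.190252 m^3. 1 gallon = 0.0037854118 m^3, so 1782 gallon = 1782 * 0.0037854118 = 6.7456038 m^3. Sum: 88.190252 + 6.7456038 = 94.935856 m^3. 94.935856 m^3 = 94.935856 cubic meter ≈ 94.94 cubic meter (4 s.f.).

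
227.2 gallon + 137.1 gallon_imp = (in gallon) 391.9. Check: 1 gallon = 0.0037854118 m^3, so 227.2 gallon = 227.2 * 0.0037854118 = 0.86004556 m^3. 1 gallon_imp = 0.00454609 m^3, so 137.1 gallon_imp = 137.1 * 0.00454609 = 0.62326894 m^3. Sum: 0.86004556 + 0.62326894 = 1.4833145 m^3. 1 gallon = 0.0037854118 m^3, so 1.4833145 m^3 = 1.4833145 / 0.0037854118 = 391.85023 gallon ≈ 391.9 gallon (4 s.f.).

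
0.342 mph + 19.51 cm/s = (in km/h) 1 mph = 0.44704 m/s, so 0.342 mph = 0.342 * 0.44704 = 0.15288768 m/s. 1 cm/s = 0.01 m/s, so 19.51 cm/s = 19.51 * 0.01 = 0.1951 m/s. Sum: 0.15288768 + 0.1951 = 0.34798768 m/s. 1 km/h = 0.27777778 m/s, so 0.34798768 m/s = 0.34798768 / 0.27777778 = 1.2527556 km/h ≈ 1.253 km/h (4 s.f.). Final answer: 1.253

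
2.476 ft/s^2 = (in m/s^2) 0.7547. Check: 1 ft/s^2 = 0.3048 m/s^2, so 2.476 ft/s^2 = 2.476 * 0.3048 = 0.7546848 m/s^2. Result: 0.7546848 m/s^2 ≈ 0.7547 m/s^2 (4 s.f.).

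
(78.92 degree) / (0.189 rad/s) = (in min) 1 degree = 0.017453293 rad, so 78.92 degree = 78.92 * 0.017453293 = 1.3774138 rad. 0.189 rad/s is already in rad/s. Combine: 1.3774138 rad / 0.189 rad/s = 7.2879039 s. 1 min = 60 s, so 7.2879039 s = 7.2879039 / 60 = 0.12146507 min ≈ 0.1215 min (4 s.f.). Final answer: 0.1215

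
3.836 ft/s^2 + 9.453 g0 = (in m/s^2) 93.87. Check: 1 ft/s^2 = 0.3048 m/s^2, so 3.836 ft/s^2 = 3.836 * 0.3048 = 1.1692128 m/s^2. 1 g0 = 9.80665 m/s^2, so 9.453 g0 = 9.453 * 9.80665 = 92.702262 m/s^2. Sum: 1.1692128 + 92.702262 = 93.871475 m/s^2. Result: 93.871475 m/s^2 ≈ 93.87 m/s^2 (4 s.f.).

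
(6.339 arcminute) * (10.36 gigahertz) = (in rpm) 1.824e+08. Check: 1 arcminute = 0.00029088821 rad, so 6.339 arcminute = 6.339 * 0.00029088821 = 0.0018439404 rad. 1 gigahertz = 1e+09 Hz, so 10.36 gigahertz = 10.36 * 1e+09 = 1.036e+10 Hz. Combine: 0.0018439404 rad * 1.036e+10 Hz = 19103222 rad/s. 1 rpm = 0.10471976 rad/s, so 19103222 rad/s = 19103222 / 0.10471976 = 1.8242233e+08 rpm ≈ 1.824e+08 rpm (4 s.f.).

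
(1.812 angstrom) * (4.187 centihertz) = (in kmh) 2.731e-11. Check: 1 angstrom = 1e-10 m, so 1.812 angstrom = 1.812 * 1e-10 = 1.812e-10 m. 1 centihertz = 0.01 Hz, so 4.187 centihertz = 4.187 * 0.01 = 0.04187 Hz. Combine: 1.812e-10 m * 0.04187 Hz = 7.586844e-12 m/s. 1 kmh = 0.27777778 m/s, so 7.586844e-12 m/s = 7.586844e-12 / 0.27777778 = 2.7312638e-11 kmh ≈ 2.731e-11 kmh (4 s.f.).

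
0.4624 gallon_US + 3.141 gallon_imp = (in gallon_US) 1 gallon_US = 0.0037854118 m^3, so 0.4624 gallon_US = 0.4624 * 0.0037854118 = 0.0017503744 m^3. 1 gallon_imp = 0.00454609 m^3, so 3.141 gallon_imp = 3.141 * 0.00454609 = 0.014279269 m^3. Sum: 0.0017503744 + 0.014279269 = 0.016029643 m^3. 1 gallon_US = 0.0037854118 m^3, so 0.016029643 m^3 = 0.016029643 / 0.0037854118 = 4.2345837 gallon_US ≈ 4.235 gallon_US (4 s.f.). Final answer: 4.235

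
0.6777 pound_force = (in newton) 3.015. Check: 1 pound_force = 4.4482216 N, so 0.6777 pound_force = 0.6777 * 4.4482216 = 3.0145598 N. 3.0145598 N = 3.0145598 newton ≈ 3.015 newton (4 s.f.).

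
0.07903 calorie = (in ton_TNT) 7.903e-11. Check: 1 calorie = 4.184 J, so 0.07903 calorie = 0.07903 * 4.184 = 0.33066152 J. 1 ton_TNT = 4.184e+09 J, so 0.33066152 J = 0.33066152 / 4.184e+09 = 7.903e-11 ton_TNT.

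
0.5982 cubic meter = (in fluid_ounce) 0.5982 cubic meter = 0.5982 m^3. 1 fluid_ounce = 2.957353e-05 m^3, so 0.5982 m^3 = 0.5982 / 2.957353e-05 = 20227.548 fluid_ounce ≈ 2.023e+04 fluid_ounce (4 s.f.). Final answer: 2.023e+04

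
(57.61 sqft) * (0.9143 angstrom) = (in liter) 1 sqft = 0.09290304 m^2, so 57.61 sqft = 57.61 * 0.09290304 = 5.3521441 m^2. 1 angstrom = 1e-10 m, so 0.9143 angstrom = 0.9143 * 1e-10 = 9.143e-11 m. Combine: 5.3521441 m^2 * 9.143e-11 m = 4.8934654e-10 m^3. 1 liter = 0.001 m^3, so 4.8934654e-10 m^3 = 4.8934654e-10 / 0.001 = 4.8934654e-07 liter ≈ 4.893e-07 liter (4 s.f.). Final answer: 4.893e-07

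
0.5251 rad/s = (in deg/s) 30.09. Check: 1 deg/s = 0.017453293 rad/s, so 0.5251 rad/s = 0.5251 / 0.017453293 = 30.086014 deg/s ≈ 30.09 deg/s (4 s.f.).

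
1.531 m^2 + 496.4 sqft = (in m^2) 47.65. Check: 1.531 m^2 is already in m^2. 1 sqft = 0.09290304 m^2, so 496.4 sqft = 496.4 * 0.09290304 = 46.117069 m^2. Sum: 1.531 + 46.117069 = 47.648069 m^2. Result: 47.648069 m^2 ≈ 47.65 m^2 (4 s.f.).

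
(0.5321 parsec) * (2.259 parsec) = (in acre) 2.828e+29. Check: 1 parsec = 3.0856776e+16 m, so 0.5321 parsec = 0.5321 * 3.0856776e+16 = 1.641889e+16 m. 1 parsec = 3.0856776e+16 m, so 2.259 parsec = 2.259 * 3.0856776e+16 = 6.9705457e+16 m. Combine: 1.641889e+16 m * 6.9705457e+16 m = 1.1444863e+33 m^2. 1 acre = 4046.8564 m^2, so 1.1444863e+33 m^2 = 1.1444863e+33 / 4046.8564 = 2.8280871e+29 acre ≈ 2.828e+29 acre (4 s.f.).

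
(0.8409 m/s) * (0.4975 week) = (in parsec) 8.2e-12. Check: 0.8409 m/s is already in m/s. 1 week = 604800 s, so 0.4975 week = 0.4975 * 604800 = 300888 s. Combine: 0.8409 m/s * 300888 s = 253016.72 m. 1 parsec = 3.0856776e+16 m, so 253016.72 m = 253016.72 / 3.0856776e+16 = 8.1997134e-12 parsec ≈ 8.2e-12 parsec (4 s.f.).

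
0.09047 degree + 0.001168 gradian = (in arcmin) 1 degree = 0.017453293 rad, so 0.09047 degree = 0.09047 * 0.017453293 = 0.0015789994 rad. 1 gradian = 0.015707963 rad, so 0.001168 gradian = 0.001168 * 0.015707963 = 1.8346901e-05 rad. Sum: 0.0015789994 + 1.8346901e-05 = 0.0015973463 rad. 1 arcmin = 0.00029088821 rad, so 0.0015973463 rad = 0.0015973463 / 0.00029088821 = 5.491272 arcmin ≈ 5.491 arcmin (4 s.f.). Final answer: 5.491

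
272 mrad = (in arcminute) 935.1. Check: 1 mrad = 0.001 rad, so 272 mrad = 272 * 0.001 = 0.272 rad. 1 arcminute = 0.00029088821 rad, so 0.272 rad = 0.272 / 0.00029088821 = 935.06712 arcminute ≈ 935.1 arcminute (4 s.f.).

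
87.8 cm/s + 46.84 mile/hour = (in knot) 42.41. Check: 1 cm/s = 0.01 m/s, so 87.8 cm/s = 87.8 * 0.01 = 0.878 m/s. 1 mile/hour = 0.44704 m/s, so 46.84 mile/hour = 46.84 * 0.44704 = 20.939354 m/s. Sum: 0.878 + 20.939354 = 21.817354 m/s. 1 knot = 0.51444444 m/s, so 21.817354 m/s = 21.817354 / 0.51444444 = 42.409543 knot ≈ 42.41 knot (4 s.f.).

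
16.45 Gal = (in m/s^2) 1 Gal = 0.01 m/s^2, so 16.45 Gal = 16.45 * 0.01 = 0.1645 m/s^2. Result: 0.1645 m/s^2. Final answer: 0.1645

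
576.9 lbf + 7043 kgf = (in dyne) 7.163e+09. Check: 1 lbf = 4.4482216 N, so 576.9 lbf = 576.9 * 4.4482216 = 2566.179 N. 1 kgf = 9.80665 N, so 7043 kgf = 7043 * 9.80665 = 69068.236 N. Sum: 2566.179 + 69068.236 = 71634.415 N. 1 dyne = 1e-05 N, so 71634.415 N = 71634.415 / 1e-05 = 7.1634415e+09 dyne ≈ 7.163e+09 dyne (4 s.f.).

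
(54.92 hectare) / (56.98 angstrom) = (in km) 1 hectare = 10000 m^2, so 54.92 hectare = 54.92 * 10000 = 549200 m^2. 1 angstrom = 1e-10 m, so 56.98 angstrom = 56.98 * 1e-10 = 5.698e-09 m. Combine: 549200 m^2 / 5.698e-09 m = 9.6384696e+13 m. 1 km = 1000 m, so 9.6384696e+13 m = 9.6384696e+13 / 1000 = 9.6384696e+10 km ≈ 9.638e+10 km (4 s.f.). Final answer: 9.638e+10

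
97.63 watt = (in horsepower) 97.63 watt = 97.63 W. 1 horsepower = 745.69987 W, so 97.63 W = 97.63 / 745.69987 = 0.13092399 horsepower ≈ 0.1309 horsepower (4 s.f.). Final answer: 0.1309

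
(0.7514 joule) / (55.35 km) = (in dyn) 1.358. Check: 0.7514 joule = 0.7514 J. 1 km = 1000 m, so 55.35 km = 55.35 * 1000 = 55350 m. Combine: 0.7514 J / 55350 m = 1.3575429e-05 N. 1 dyn = 1e-05 N, so 1.3575429e-05 N = 1.3575429e-05 / 1e-05 = 1.3575429 dyn ≈ 1.358 dyn (4 s.f.).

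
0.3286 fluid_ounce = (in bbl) 1 fluid_ounce = 2.957353e-05 m^3, so 0.3286 fluid_ounce = 0.3286 * 2.957353e-05 = 9.7178618e-06 m^3. 1 bbl = 0.15898729 m^3, so 9.7178618e-06 m^3 = 9.7178618e-06 / 0.15898729 = 6.1123512e-05 bbl ≈ 6.112e-05 bbl (4 s.f.). Final answer: 6.112e-05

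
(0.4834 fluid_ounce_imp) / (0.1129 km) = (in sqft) 1.309e-06. Check: 1 fluid_ounce_imp = 2.8413063e-05 m^3, so 0.4834 fluid_ounce_imp = 0.4834 * 2.8413063e-05 = 1.3734874e-05 m^3. 1 km = 1000 m, so 0.1129 km = 0.1129 * 1000 = 112.9 m. Combine: 1.3734874e-05 m^3 / 112.9 m = 1.2165522e-07 m^2. 1 sqft = 0.09290304 m^2, so 1.2165522e-07 m^2 = 1.2165522e-07 / 0.09290304 = 1.3094859e-06 sqft ≈ 1.309e-06 sqft (4 s.f.).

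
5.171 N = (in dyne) 5.171e+05. Check: 1 dyne = 1e-05 N, so 5.171 N = 5.171 / 1e-05 = 517100 dyne ≈ 5.171e+05 dyne (4 s.f.).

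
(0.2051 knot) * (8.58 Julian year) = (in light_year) 3.02e-09. Check: 1 knot = 0.51444444 m/s, so 0.2051 knot = 0.2051 * 0.51444444 = 0.10551256 m/s. 1 Julian year = 31557600 s, so 8.58 Julian year = 8.58 * 31557600 = 2.7076421e+08 s. Combine: 0.10551256 m/s * 2.7076421e+08 s = 28569024 m. 1 light_year = 9.4607305e+15 m, so 28569024 m = 28569024 / 9.4607305e+15 = 3.0197482e-09 light_year ≈ 3.02e-09 light_year (4 s.f.).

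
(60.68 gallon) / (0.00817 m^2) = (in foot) 92.24. Check: 1 gallon = 0.0037854118 m^3, so 60.68 gallon = 60.68 * 0.0037854118 = 0.22969879 m^3. 0.00817 m^2 is already in m^2. Combine: 0.22969879 m^3 / 0.00817 m^2 = 28.114907 m. 1 foot = 0.3048 m, so 28.114907 m = 28.114907 / 0.3048 = 92.240507 foot ≈ 92.24 foot (4 s.f.).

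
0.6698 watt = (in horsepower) 0.0008982. Check: 0.6698 watt = 0.6698 W. 1 horsepower = 745.69987 W, so 0.6698 W = 0.6698 / 745.69987 = 0.0008982166 horsepower ≈ 0.0008982 horsepower (4 s.f.).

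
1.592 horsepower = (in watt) 1187. Check: 1 horsepower = 745.69987 W, so 1.592 horsepower = 1.592 * 745.69987 = 1187.1542 W. 1187.1542 W = 1187.1542 watt ≈ 1187 watt (4 s.f.).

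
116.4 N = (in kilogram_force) 1 kilogram_force = 9.80665 N, so 116.4 N = 116.4 / 9.80665 = 11.869497 kilogram_force ≈ 11.87 kilogram_force (4 s.f.). Final answer: 11.87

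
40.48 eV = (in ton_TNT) 1 eV = 1.6021766e-19 J, so 40.48 eV = 40.48 * 1.6021766e-19 = 6.485611e-18 J. 1 ton_TNT = 4.184e+09 J, so 6.485611e-18 J = 6.485611e-18 / 4.184e+09 = 1.5500982e-27 ton_TNT ≈ 1.55e-27 ton_TNT (4 s.f.). Final answer: 1.55e-27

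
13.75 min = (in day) 0.009549. Check: 1 min = 60 s, so 13.75 min = 13.75 * 60 = 825 s. 1 day = 86400 s, so 825 s = 825 / 86400 = 0.0095486111 day ≈ 0.009549 day (4 s.f.).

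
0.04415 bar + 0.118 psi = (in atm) 1 bar = 100000 Pa, so 0.04415 bar = 0.04415 * 100000 = 4415 Pa. 1 psi = 6894.7573 Pa, so 0.118 psi = 0.118 * 6894.7573 = 813.58136 Pa. Sum: 4415 + 813.58136 = 5228.5814 Pa. 1 atm = 101325 Pa, so 5228.5814 Pa = 5228.5814 / 101325 = 0.051602086 atm ≈ 0.0516 atm (4 s.f.). Final answer: 0.0516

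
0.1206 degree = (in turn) 1 degree = 0.017453293 rad, so 0.1206 degree = 0.1206 * 0.017453293 = 0.0021048671 rad. 1 turn = 6.2831853 rad, so 0.0021048671 rad = 0.0021048671 / 6.2831853 = 0.000335 turn. Final answer: 0.000335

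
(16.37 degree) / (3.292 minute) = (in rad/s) 1 degree = 0.017453293 rad, so 16.37 degree = 16.37 * 0.017453293 = 0.2857104 rad. 1 minute = 60 s, so 3.292 minute = 3.292 * 60 = 197.52 s. Combine: 0.2857104 rad / 197.52 s = 0.0014464884 rad/s. Result: 0.0014464884 rad/s ≈ 0.001446 rad/s (4 s.f.). Final answer: 0.001446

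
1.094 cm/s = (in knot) 0.02127. Check: 1 cm/s = 0.01 m/s, so 1.094 cm/s = 1.094 * 0.01 = 0.01094 m/s. 1 knot = 0.51444444 m/s, so 0.01094 m/s = 0.01094 / 0.51444444 = 0.021265659 knot ≈ 0.02127 knot (4 s.f.).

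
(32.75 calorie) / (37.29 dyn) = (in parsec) 1.191e-11. Check: 1 calorie = 4.184 J, so 32.75 calorie = 32.75 * 4.184 = 137.026 J. 1 dyn = 1e-05 N, so 37.29 dyn = 37.29 * 1e-05 = 0.0003729 N. Combine: 137.026 J / 0.0003729 N = 367460.45 m. 1 parsec = 3.0856776e+16 m, so 367460.45 m = 367460.45 / 3.0856776e+16 = 1.1908582e-11 parsec ≈ 1.191e-11 parsec (4 s.f.).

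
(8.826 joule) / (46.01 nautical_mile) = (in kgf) 1.056e-05. Check: 8.826 joule = 8.826 J. 1 nautical_mile = 1852 m, so 46.01 nautical_mile = 46.01 * 1852 = 85210.52 m. Combine: 8.826 J / 85210.52 m = 0.00010357876 N. 1 kgf = 9.80665 N, so 0.00010357876 N = 0.00010357876 / 9.80665 = 1.0562094e-05 kgf ≈ 1.056e-05 kgf (4 s.f.).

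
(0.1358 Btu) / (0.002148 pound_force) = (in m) 1 Btu = 1055.0559 J, so 0.1358 Btu = 0.1358 * 1055.0559 = 143.27658 J. 1 pound_force = 4.4482216 N, so 0.002148 pound_force = 0.002148 * 4.4482216 = 0.00955478 N. Combine: 143.27658 J / 0.00955478 N = 14995.278 m. Result: 14995.278 m ≈ 1.5e+04 m (4 s.f.). Final answer: 1.5e+04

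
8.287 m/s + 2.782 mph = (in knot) 18.53. Check: 8.287 m/s is already in m/s. 1 mph = 0.44704 m/s, so 2.782 mph = 2.782 * 0.44704 = 1.2436653 m/s. Sum: 8.287 + 1.2436653 = 9.5306653 m/s. 1 knot = 0.51444444 m/s, so 9.5306653 m/s = 9.5306653 / 0.51444444 = 18.526131 knot ≈ 18.53 knot (4 s.f.).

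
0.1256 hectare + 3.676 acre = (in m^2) 1 hectare = 10000 m^2, so 0.1256 hectare = 0.1256 * 10000 = 1256 m^2. 1 acre = 4046.8564 m^2, so 3.676 acre = 3.676 * 4046.8564 = 14876.244 m^2. Sum: 1256 + 14876.244 = 16132.244 m^2. Result: 16132.244 m^2 ≈ 1.613e+04 m^2 (4 s.f.). Final answer: 1.613e+04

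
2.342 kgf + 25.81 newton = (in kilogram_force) 1 kgf = 9.80665 N, so 2.342 kgf = 2.342 * 9.80665 = 22.967174 N. 25.81 newton = 25.81 N. Sum: 22.967174 + 25.81 = 48.777174 N. 1 kilogram_force = 9.80665 N, so 48.777174 N = 48.777174 / 9.80665 = 4.9738875 kilogram_force ≈ 4.974 kilogram_force (4 s.f.). Final answer: 4.974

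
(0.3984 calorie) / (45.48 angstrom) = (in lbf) 1 calorie = 4.184 J, so 0.3984 calorie = 0.3984 * 4.184 = 1.6669056 J. 1 angstrom = 1e-10 m, so 45.48 angstrom = 45.48 * 1e-10 = 4.548e-09 m. Combine: 1.6669056 J / 4.548e-09 m = 3.6651398e+08 N. 1 lbf = 4.4482216 N, so 3.6651398e+08 N = 3.6651398e+08 / 4.4482216 = 82395621 lbf ≈ 8.24e+07 lbf (4 s.f.). Final answer: 8.24e+07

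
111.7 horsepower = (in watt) 1 horsepower = 745.69987 W, so 111.7 horsepower = 111.7 * 745.69987 = 83294.676 W. 83294.676 W = 83294.676 watt ≈ 8.329e+04 watt (4 s.f.). Final answer: 8.329e+04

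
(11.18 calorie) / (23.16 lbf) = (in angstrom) 4.541e+09. Check: 1 calorie = 4.184 J, so 11.18 calorie = 11.18 * 4.184 = 46.77712 J. 1 lbf = 4.4482216 N, so 23.16 lbf = 23.16 * 4.4482216 = 103.02081 N. Combine: 46.77712 J / 103.02081 N = 0.45405505 m. 1 angstrom = 1e-10 m, so 0.45405505 m = 0.45405505 / 1e-10 = 4.5405505e+09 angstrom ≈ 4.541e+09 angstrom (4 s.f.).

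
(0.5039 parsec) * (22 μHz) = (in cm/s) 3.421e+13. Check: 1 parsec = 3.0856776e+16 m, so 0.5039 parsec = 0.5039 * 3.0856776e+16 = 1.5548729e+16 m. 1 μHz = 1e-06 Hz, so 22 μHz = 22 * 1e-06 = 2.2e-05 Hz. Combine: 1.5548729e+16 m * 2.2e-05 Hz = 3.4207205e+11 m/s. 1 cm/s = 0.01 m/s, so 3.4207205e+11 m/s = 3.4207205e+11 / 0.01 = 3.4207205e+13 cm/s ≈ 3.421e+13 cm/s (4 s.f.).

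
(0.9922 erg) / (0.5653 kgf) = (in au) 1.196e-19. Check: 1 erg = 1e-07 J, so 0.9922 erg = 0.9922 * 1e-07 = 9.922e-08 J. 1 kgf = 9.80665 N, so 0.5653 kgf = 0.5653 * 9.80665 = 5.5436992 N. Combine: 9.922e-08 J / 5.5436992 N = 1.7897796e-08 m. 1 au = 1.4959787e+11 m, so 1.7897796e-08 m = 1.7897796e-08 / 1.4959787e+11 = 1.1963938e-19 au ≈ 1.196e-19 au (4 s.f.).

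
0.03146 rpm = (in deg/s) 1 rpm = 0.10471976 rad/s, so 0.03146 rpm = 0.03146 * 0.10471976 = 0.0032944835 rad/s. 1 deg/s = 0.017453293 rad/s, so 0.0032944835 rad/s = 0.0032944835 / 0.017453293 = 0.18876 deg/s ≈ 0.1888 deg/s (4 s.f.). Final answer: 0.1888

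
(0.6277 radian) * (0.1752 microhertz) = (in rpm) 0.6277 radian = 0.6277 rad. 1 microhertz = 1e-06 Hz, so 0.1752 microhertz = 0.1752 * 1e-06 = 1.752e-07 Hz. Combine: 0.6277 rad * 1.752e-07 Hz = 1.0997304e-07 rad/s. 1 rpm = 0.10471976 rad/s, so 1.0997304e-07 rad/s = 1.0997304e-07 / 0.10471976 = 1.0501652e-06 rpm ≈ 1.05e-06 rpm (4 s.f.). Final answer: 1.05e-06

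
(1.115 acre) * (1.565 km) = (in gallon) 1 acre = 4046.8564 m^2, so 1.115 acre = 1.115 * 4046.8564 = 4512.2449 m^2. 1 km = 1000 m, so 1.565 km = 1.565 * 1000 = 1565 m. Combine: 4512.2449 m^2 * 1565 m = 7061663.3 m^3. 1 gallon = 0.0037854118 m^3, so 7061663.3 m^3 = 7061663.3 / 0.0037854118 = 1.8654941e+09 gallon ≈ 1.865e+09 gallon (4 s.f.). Final answer: 1.865e+09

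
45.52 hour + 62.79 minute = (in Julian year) 0.005312. Check: 1 hour = 3600 s, so 45.52 hour = 45.52 * 3600 = 163872 s. 1 minute = 60 s, so 62.79 minute = 62.79 * 60 = 3767.4 s. Sum: 163872 + 3767.4 = 167639.4 s. 1 Julian year = 31557600 s, so 167639.4 s = 167639.4 / 31557600 = 0.005312172 Julian year ≈ 0.005312 Julian year (4 s.f.).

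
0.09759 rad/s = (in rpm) 1 rpm = 0.10471976 rad/s, so 0.09759 rad/s = 0.09759 / 0.10471976 = 0.93191585 rpm ≈ 0.9319 rpm (4 s.f.). Final answer: 0.9319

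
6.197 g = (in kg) 0.006197. Check: 1 g = 0.001 kg, so 6.197 g = 6.197 * 0.001 = 0.006197 kg. Result: 0.006197 kg.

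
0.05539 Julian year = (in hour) 485.5. Check: 1 Julian year = 31557600 s, so 0.05539 Julian year = 0.05539 * 31557600 = 1747975.5 s. 1 hour = 3600 s, so 1747975.5 s = 1747975.5 / 3600 = 485.54874 hour ≈ 485.5 hour (4 s.f.).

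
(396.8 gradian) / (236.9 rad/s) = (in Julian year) 8.337e-10. Check: 1 gradian = 0.015707963 rad, so 396.8 gradian = 396.8 * 0.015707963 = 6.2329198 rad. 236.9 rad/s is already in rad/s. Combine: 6.2329198 rad / 236.9 rad/s = 0.026310341 s. 1 Julian year = 31557600 s, so 0.026310341 s = 0.026310341 / 31557600 = 8.337244e-10 Julian year ≈ 8.337e-10 Julian year (4 s.f.).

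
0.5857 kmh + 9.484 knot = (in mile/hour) 1 kmh = 0.27777778 m/s, so 0.5857 kmh = 0.5857 * 0.27777778 = 0.16269444 m/s. 1 knot = 0.51444444 m/s, so 9.484 knot = 9.484 * 0.51444444 = 4.8789911 m/s. Sum: 0.16269444 + 4.8789911 = 5.0416856 m/s. 1 mile/hour = 0.44704 m/s, so 5.0416856 m/s = 5.0416856 / 0.44704 = 11.277929 mile/hour ≈ 11.28 mile/hour (4 s.f.). Final answer: 11.28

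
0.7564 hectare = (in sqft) 1 hectare = 10000 m^2, so 0.7564 hectare = 0.7564 * 10000 = 7564 m^2. 1 sqft = 0.09290304 m^2, so 7564 m^2 = 7564 / 0.09290304 = 81418.218 sqft ≈ 8.142e+04 sqft (4 s.f.). Final answer: 8.142e+04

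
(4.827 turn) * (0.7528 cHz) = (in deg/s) 1 turn = 6.2831853 rad, so 4.827 turn = 4.827 * 6.2831853 = 30.328935 rad. 1 cHz = 0.01 Hz, so 0.7528 cHz = 0.7528 * 0.01 = 0.007528 Hz. Combine: 30.328935 rad * 0.007528 Hz = 0.22831623 rad/s. 1 deg/s = 0.017453293 rad/s, so 0.22831623 rad/s = 0.22831623 / 0.017453293 = 13.081556 deg/s ≈ 13.08 deg/s (4 s.f.). Final answer: 13.08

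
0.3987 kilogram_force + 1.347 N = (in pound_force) 1.182. Check: 1 kilogram_force = 9.80665 N, so 0.3987 kilogram_force = 0.3987 * 9.80665 = 3.9099114 N. 1.347 N is already in N. Sum: 3.9099114 + 1.347 = 5.2569114 N. 1 pound_force = 4.4482216 N, so 5.2569114 N = 5.2569114 / 4.4482216 = 1.1818007 pound_force ≈ 1.182 pound_force (4 s.f.).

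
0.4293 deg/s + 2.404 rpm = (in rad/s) 0.2592. Check: 1 deg/s = 0.017453293 rad/s, so 0.4293 deg/s = 0.4293 * 0.017453293 = 0.0074926985 rad/s. 1 rpm = 0.10471976 rad/s, so 2.404 rpm = 2.404 * 0.10471976 = 0.25174629 rad/s. Sum: 0.0074926985 + 0.25174629 = 0.25923899 rad/s. Result: 0.25923899 rad/s ≈ 0.2592 rad/s (4 s.f.).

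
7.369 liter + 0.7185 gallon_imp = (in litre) 10.64. Check: 1 liter = 0.001 m^3, so 7.369 liter = 7.369 * 0.001 = 0.007369 m^3. 1 gallon_imp = 0.00454609 m^3, so 0.7185 gallon_imp = 0.7185 * 0.00454609 = 0.0032663657 m^3. Sum: 0.007369 + 0.0032663657 = 0.010635366 m^3. 1 litre = 0.001 m^3, so 0.010635366 m^3 = 0.010635366 / 0.001 = 10.635366 litre ≈ 10.64 litre (4 s.f.).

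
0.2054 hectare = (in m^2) 2054. Check: 1 hectare = 10000 m^2, so 0.2054 hectare = 0.2054 * 10000 = 2054 m^2. Result: 2054 m^2.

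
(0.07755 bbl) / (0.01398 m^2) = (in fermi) 8.819e+14. Check: 1 bbl = 0.15898729 m^3, so 0.07755 bbl = 0.07755 * 0.15898729 = 0.012329465 m^3. 0.01398 m^2 is already in m^2. Combine: 0.012329465 m^3 / 0.01398 m^2 = 0.88193596 m. 1 fermi = 1e-15 m, so 0.88193596 m = 0.88193596 / 1e-15 = 8.8193596e+14 fermi ≈ 8.819e+14 fermi (4 s.f.).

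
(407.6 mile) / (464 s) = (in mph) 1 mile = 1609.344 m, so 407.6 mile = 407.6 * 1609.344 = 655968.61 m. 464 s is already in s. Combine: 655968.61 m / 464 s = 1413.7255 m/s. 1 mph = 0.44704 m/s, so 1413.7255 m/s = 1413.7255 / 0.44704 = 3162.4138 mph ≈ 3162 mph (4 s.f.). Final answer: 3162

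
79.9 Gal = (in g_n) 1 Gal = 0.01 m/s^2, so 79.9 Gal = 79.9 * 0.01 = 0.799 m/s^2. 1 g_n = 9.80665 m/s^2, so 0.799 m/s^2 = 0.799 / 9.80665 = 0.081475325 g_n ≈ 0.08148 g_n (4 s.f.). Final answer: 0.08148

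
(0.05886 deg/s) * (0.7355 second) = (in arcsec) 155.8. Check: 1 deg/s = 0.017453293 rad/s, so 0.05886 deg/s = 0.05886 * 0.017453293 = 0.0010273008 rad/s. 0.7355 second = 0.7355 s. Combine: 0.0010273008 rad/s * 0.7355 s = 0.00075557974 rad. 1 arcsec = 4.8481368e-06 rad, so 0.00075557974 rad = 0.00075557974 / 4.8481368e-06 = 155.84951 arcsec ≈ 155.8 arcsec (4 s.f.).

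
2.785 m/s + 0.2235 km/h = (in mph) 6.369. Check: 2.785 m/s is already in m/s. 1 km/h = 0.27777778 m/s, so 0.2235 km/h = 0.2235 * 0.27777778 = 0.062083333 m/s. Sum: 2.785 + 0.062083333 = 2.8470833 m/s. 1 mph = 0.44704 m/s, so 2.8470833 m/s = 2.8470833 / 0.44704 = 6.368744 mph ≈ 6.369 mph (4 s.f.).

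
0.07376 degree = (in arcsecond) 265.5. Check: 1 degree = 0.017453293 rad, so 0.07376 degree = 0.07376 * 0.017453293 = 0.0012873549 rad. 1 arcsecond = 4.8481368e-06 rad, so 0.0012873549 rad = 0.0012873549 / 4.8481368e-06 = 265.536 arcsecond ≈ 265.5 arcsecond (4 s.f.).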